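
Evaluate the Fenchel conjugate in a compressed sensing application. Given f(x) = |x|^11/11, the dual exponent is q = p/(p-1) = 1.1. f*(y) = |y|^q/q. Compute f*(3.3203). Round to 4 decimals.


The conjugate exponent q satisfies 1/p + 1/q = 1.
p = 11, so q = 11/(11 - 1) = 1.1
|y|^q = 3.3203^1.1 = 3.7436
f*(3.3203) = 3.7436 / 1.1 = 3.4033


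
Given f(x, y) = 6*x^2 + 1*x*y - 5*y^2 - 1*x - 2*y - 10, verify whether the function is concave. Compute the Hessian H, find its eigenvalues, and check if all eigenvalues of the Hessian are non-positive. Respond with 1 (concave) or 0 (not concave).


The Hessian of f(x,y) = 6*x^2 + 1*x*y - 5*y^2 - 1*x - 2*y - 10 is:
H = [[12, 1], [1, -10]]
Trace = 12 - 10 = 2
Determinant = 12*-10 - (1)^2 = -121
Discriminant = (2)^2 - 4*-121 = 488.0
Eigenvalues: lambda_1 = -10.0454, lambda_2 = 12.0454
The function is not concave.

0


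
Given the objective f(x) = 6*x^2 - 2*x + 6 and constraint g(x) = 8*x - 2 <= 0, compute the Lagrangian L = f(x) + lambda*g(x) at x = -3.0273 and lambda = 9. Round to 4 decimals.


Step 1: Evaluate f(x).
f(-3.0273) = 6*(-3.0273)^2 - 2*(-3.0273) + 6 = 67.0419
Step 2: Evaluate g(x).
g(-3.0273) = 8*-3.0273 - 2 = -26.2184
Step 3: Compute Lagrangian.
L = 67.0419 + 9*-26.2184 = -168.9237


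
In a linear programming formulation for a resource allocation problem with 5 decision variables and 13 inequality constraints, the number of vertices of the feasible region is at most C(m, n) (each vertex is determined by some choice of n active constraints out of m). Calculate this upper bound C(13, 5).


Each vertex corresponds to some choice of n active constraints out of m, so the number of vertices is at most C(m, n) = m! / (n!(m-n)!).
m = 13, n = 5
Numerator: 13 * 12 * 11 * 10 * 9
Denominator: 5! = 120
C(13, 5) = 1287


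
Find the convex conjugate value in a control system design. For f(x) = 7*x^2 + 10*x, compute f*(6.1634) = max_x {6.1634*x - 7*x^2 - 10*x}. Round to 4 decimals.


f*(y) = sup_x {y*x - a*x^2 - b*x} = sup_x {(y-b)*x - a*x^2}
FOC: (y - b) - 2a*x = 0 => x* = (y - b)/(2a)
x* = (6.1634 - 10)/(2*7) = -0.274
f*(6.1634) = (y-b)^2/(4a) = (6.1634 - 10)^2/(4*7)
= 14.7195/28 = 0.5257


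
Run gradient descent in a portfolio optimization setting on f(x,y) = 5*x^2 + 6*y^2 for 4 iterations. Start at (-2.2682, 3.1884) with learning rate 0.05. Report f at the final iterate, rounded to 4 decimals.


Gradient descent on f(x,y) = 5*x^2 + 6*y^2.
Starting point: (-2.2682, 3.1884), alpha = 0.05
Step 1: grad_x = 2*5*-2.2682 = -22.682, grad_y = 2*6*3.1884 = 38.2608
  x_1 = -2.2682 - 0.05*-22.682 = -1.1341
  y_1 = 3.1884 - 0.05*38.2608 = 1.2754
Step 2: grad_x = 2*5*-1.1341 = -11.341, grad_y = 2*6*1.2754 = 15.3043
  x_2 = -1.1341 - 0.05*-11.341 = -0.5671
  y_2 = 1.2754 - 0.05*15.3043 = 0.5101
Step 3: grad_x = 2*5*-0.5671 = -5.6705, grad_y = 2*6*0.5101 = 6.1217
  x_3 = -0.5671 - 0.05*-5.6705 = -0.2835
  y_3 = 0.5101 - 0.05*6.1217 = 0.2041
Step 4: grad_x = 2*5*-0.2835 = -2.8353, grad_y = 2*6*0.2041 = 2.4487
  x_4 = -0.2835 - 0.05*-2.8353 = -0.1418
  y_4 = 0.2041 - 0.05*2.4487 = 0.0816
f(-0.1418, 0.0816) = 5*(-0.1418)^2 + 6*0.0816^2 = 0.1405


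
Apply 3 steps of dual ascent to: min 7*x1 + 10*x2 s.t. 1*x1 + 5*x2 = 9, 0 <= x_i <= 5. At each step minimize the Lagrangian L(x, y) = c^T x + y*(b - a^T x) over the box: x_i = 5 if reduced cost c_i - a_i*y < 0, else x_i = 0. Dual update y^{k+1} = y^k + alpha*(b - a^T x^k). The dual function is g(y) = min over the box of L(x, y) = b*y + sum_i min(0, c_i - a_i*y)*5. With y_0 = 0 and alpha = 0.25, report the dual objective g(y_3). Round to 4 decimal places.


Dual ascent for LP: min 7*x1 + 10*x2, 1*x1 + 5*x2 = 9, 0 <= x_i <= 5
Step 1: y^k = 0.0, reduced costs: (7.0, 10.0)
  x^k = (0.0, 0.0), subgradient = b - a^T x = 9.0
  y^{k+1} = 0.0 + 0.25*9.0 = 2.25
Step 2: y^k = 2.25, reduced costs: (4.75, -1.25)
  x^k = (0.0, 5.0), subgradient = b - a^T x = -16.0
  y^{k+1} = 2.25 + 0.25*-16.0 = -1.75
Step 3: y^k = -1.75, reduced costs: (8.75, 18.75)
  x^k = (0.0, 0.0), subgradient = b - a^T x = 9.0
  y^{k+1} = -1.75 + 0.25*9.0 = 0.5
Dual objective at y_3 = 0.5: reduced costs (6.5, 7.5), box minimizer x = (0.0, 0.0)
g(y_3) = b*y + (c1 - a1*y)*x1 + (c2 - a2*y)*x2 = 9*0.5 + 6.5*0.0 + 7.5*0.0 = 4.5 + 0.0 + 0.0 = 4.5


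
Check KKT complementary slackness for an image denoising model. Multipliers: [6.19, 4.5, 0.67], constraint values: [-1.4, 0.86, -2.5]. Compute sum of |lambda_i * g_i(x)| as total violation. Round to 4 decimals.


KKT complementary slackness check:
lambda_1 * g_1 = 6.19 * -1.4 = -8.666
lambda_2 * g_2 = 4.5 * 0.86 = 3.87
lambda_3 * g_3 = 0.67 * -2.5 = -1.675
Total violation = 8.666 + 3.87 + 1.675 = 14.211


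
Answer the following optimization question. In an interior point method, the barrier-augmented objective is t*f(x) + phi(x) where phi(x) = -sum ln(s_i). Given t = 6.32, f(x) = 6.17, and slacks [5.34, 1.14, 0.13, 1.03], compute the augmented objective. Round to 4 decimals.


Step 1: Compute log-barrier.
ln values: [1.6752, 0.131, -2.0402, 0.0296]
phi = -(1.6752 + 0.131 - 2.0402 + 0.0296) = 0.2044
Step 2: Compute augmented objective.
t*f(x) = 6.32*6.17 = 38.9944
Total = 38.9944 + 0.2044 = 39.1988


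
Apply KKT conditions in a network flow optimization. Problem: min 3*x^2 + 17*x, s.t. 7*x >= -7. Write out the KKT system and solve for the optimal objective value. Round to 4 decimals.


Step 1: Try lambda = 0 (constraint inactive).
x_unc = -17/(2*3) = -2.8333
Check: 7*-2.8333 = -19.8331 < -7 -- violated!
Step 2: Constraint must be active: 7*x = -7
x* = -7/7 = -1.0
lambda = (2*3*(-1.0) + 17)/7 = 1.5714
Step 3: Compute optimal value.
f(x*) = 3*(-1.0)^2 + 17*(-1.0) = -14.0


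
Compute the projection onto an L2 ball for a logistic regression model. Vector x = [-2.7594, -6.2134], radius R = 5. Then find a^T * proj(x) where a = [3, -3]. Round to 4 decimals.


Step 1: Compute ||x|| (intermediates to 6 decimals).
||x|| = sqrt((-2.7594)^2 + (-6.2134)^2) = 6.798575
Step 2: Project.
Since ||x|| > R, scale = R/||x|| = 5/6.798575 = 0.735448, proj(x) = scale * x
proj(x) = [-2.029395, -4.569633]
Step 3: Dot product.
a^T * proj(x) = 3*(-2.029395) - 3*(-4.569633) = 7.6207


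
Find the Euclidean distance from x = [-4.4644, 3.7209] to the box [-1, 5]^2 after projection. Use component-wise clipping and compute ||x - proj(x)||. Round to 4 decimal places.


Project each component onto [-1, 5].
clip(-4.4644) = -1.0, clip(3.7209) = 3.7209
Projection = [-1.0, 3.7209]
Squared diffs: [12.0021, 0.0]
Distance = sqrt(12.0021) = 3.4644


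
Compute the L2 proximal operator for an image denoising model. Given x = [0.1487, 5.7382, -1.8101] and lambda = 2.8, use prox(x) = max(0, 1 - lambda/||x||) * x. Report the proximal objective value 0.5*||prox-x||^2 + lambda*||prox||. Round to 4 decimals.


Step 1: Compute ||x||.
||x|| = 6.0188
Step 2: Compute scaling factor.
scale = max(0, 1 - 2.8/6.0188) = 0.5348
Step 3: prox(x) = [0.0795, 3.0687, -0.968]
||prox(x)|| = 3.2188
Step 4: Proximal objective.
0.5*||prox-x||^2 = 3.92
lambda*||prox|| = 9.0126
Total = 12.9325


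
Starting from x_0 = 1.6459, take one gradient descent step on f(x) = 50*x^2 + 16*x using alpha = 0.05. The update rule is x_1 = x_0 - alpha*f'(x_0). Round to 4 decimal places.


We compute the gradient at x_0 and apply the update.
f'(x) = 100*x + 16
f'(1.6459) = 100*1.6459 + 16 = 180.59
x_1 = 1.6459 - 0.05*180.59 = -7.3836


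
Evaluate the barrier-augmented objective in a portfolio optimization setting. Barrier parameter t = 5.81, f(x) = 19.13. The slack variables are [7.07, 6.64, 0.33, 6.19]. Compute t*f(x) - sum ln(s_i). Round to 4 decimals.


Step 1: Compute log-barrier.
ln values: [1.9559, 1.8931, -1.1087, 1.8229]
phi = -(1.9559 + 1.8931 - 1.1087 + 1.8229) = -4.5632
Step 2: Compute augmented objective.
t*f(x) = 5.81*19.13 = 111.1453
Total = 111.1453 - 4.5632 = 106.5821


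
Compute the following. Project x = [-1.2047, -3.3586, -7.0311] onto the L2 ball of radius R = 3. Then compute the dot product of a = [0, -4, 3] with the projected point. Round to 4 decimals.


Step 1: Compute ||x|| (intermediates to 6 decimals).
||x|| = sqrt((-1.2047)^2 + (-3.3586)^2 + (-7.0311)^2) = 7.88466
Step 2: Project.
Since ||x|| > R, scale = R/||x|| = 3/7.88466 = 0.380486, proj(x) = scale * x
proj(x) = [-0.458371, -1.2779, -2.675235]
Step 3: Dot product.
a^T * proj(x) = 0*(-0.458371) - 4*(-1.2779) + 3*(-2.675235) = -2.9141


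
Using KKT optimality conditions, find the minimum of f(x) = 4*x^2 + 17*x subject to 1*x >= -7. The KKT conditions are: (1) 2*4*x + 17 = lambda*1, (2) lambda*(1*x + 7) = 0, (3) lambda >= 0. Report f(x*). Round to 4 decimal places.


Step 1: Try lambda = 0 (constraint inactive).
Stationarity: 2*4*x + 17 = 0
x* = -17/(2*4) = -2.125
Check constraint: 1*-2.125 = -2.125 >= -7 -- satisfied.
Step 2: Compute optimal value.
f(x*) = 4*(-2.125)^2 + 17*(-2.125) = -18.0625


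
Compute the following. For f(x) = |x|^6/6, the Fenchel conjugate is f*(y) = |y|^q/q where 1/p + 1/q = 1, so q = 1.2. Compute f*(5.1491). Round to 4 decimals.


The conjugate exponent q satisfies 1/p + 1/q = 1.
p = 6, so q = 6/(6 - 1) = 1.2
|y|^q = 5.1491^1.2 = 7.1462
f*(5.1491) = 7.1462 / 1.2 = 5.9552


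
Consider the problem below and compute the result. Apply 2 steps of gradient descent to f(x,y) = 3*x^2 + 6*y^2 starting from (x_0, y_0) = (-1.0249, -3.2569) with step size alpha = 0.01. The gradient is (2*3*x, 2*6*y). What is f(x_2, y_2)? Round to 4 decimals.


Gradient descent on f(x,y) = 3*x^2 + 6*y^2.
Starting point: (-1.0249, -3.2569), alpha = 0.01
Step 1: grad_x = 2*3*-1.0249 = -6.1494, grad_y = 2*6*-3.2569 = -39.0828
  x_1 = -1.0249 - 0.01*-6.1494 = -0.9634
  y_1 = -3.2569 - 0.01*-39.0828 = -2.8661
Step 2: grad_x = 2*3*-0.9634 = -5.7804, grad_y = 2*6*-2.8661 = -34.3929
  x_2 = -0.9634 - 0.01*-5.7804 = -0.9056
  y_2 = -2.8661 - 0.01*-34.3929 = -2.5221
f(-0.9056, -2.5221) = 3*(-0.9056)^2 + 6*(-2.5221)^2 = 40.6276


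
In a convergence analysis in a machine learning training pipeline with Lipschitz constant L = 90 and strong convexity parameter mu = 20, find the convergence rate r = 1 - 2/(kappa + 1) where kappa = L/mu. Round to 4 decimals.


Step 1: Compute the condition number.
kappa = L/mu = 90/20 = 4.5
Step 2: Compute the convergence rate.
r = 1 - 2/(kappa + 1) = 1 - 2*mu/(L + mu) = (L - mu)/(L + mu) = 70/110 = 0.6364


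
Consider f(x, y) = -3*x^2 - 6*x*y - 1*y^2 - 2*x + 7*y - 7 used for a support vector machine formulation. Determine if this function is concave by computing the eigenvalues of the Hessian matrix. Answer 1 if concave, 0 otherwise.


The Hessian of f(x,y) = -3*x^2 - 6*x*y - 1*y^2 - 2*x + 7*y - 7 is:
H = [[-6, -6], [-6, -2]]
Trace = -6 - 2 = -8
Determinant = -6*-2 - (-6)^2 = -24
Discriminant = (-8)^2 - 4*-24 = 160.0
Eigenvalues: lambda_1 = -10.3246, lambda_2 = 2.3246
The function is not concave.

0


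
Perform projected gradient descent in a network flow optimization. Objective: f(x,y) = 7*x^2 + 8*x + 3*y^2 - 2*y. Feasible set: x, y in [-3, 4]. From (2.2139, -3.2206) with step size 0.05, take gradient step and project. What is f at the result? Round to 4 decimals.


Step 1: Compute gradient at (2.2139, -3.2206).
grad_x = 2*7*2.2139 + 8 = 38.9946
grad_y = 2*3*-3.2206 - 2 = -21.3236
Step 2: Gradient step.
x_raw = 2.2139 - 0.05*38.9946 = 0.2642
y_raw = -3.2206 - 0.05*-21.3236 = -2.1544
Step 3: Project onto [-3, 4].
x_proj = clip(0.2642) = 0.2642
y_proj = clip(-2.1544) = -2.1544
Step 4: Evaluate f.
f(0.2642, -2.1544) = 20.8353


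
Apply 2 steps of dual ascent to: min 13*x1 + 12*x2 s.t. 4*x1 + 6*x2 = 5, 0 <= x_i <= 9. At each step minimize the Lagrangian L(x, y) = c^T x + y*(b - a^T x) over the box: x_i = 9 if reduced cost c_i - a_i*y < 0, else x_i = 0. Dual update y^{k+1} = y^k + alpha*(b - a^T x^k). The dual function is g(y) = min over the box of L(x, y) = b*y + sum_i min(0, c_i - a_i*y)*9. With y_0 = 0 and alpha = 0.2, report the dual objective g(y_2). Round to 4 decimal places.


Dual ascent for LP: min 13*x1 + 12*x2, 4*x1 + 6*x2 = 5, 0 <= x_i <= 9
Step 1: y^k = 0.0, reduced costs: (13.0, 12.0)
  x^k = (0.0, 0.0), subgradient = b - a^T x = 5.0
  y^{k+1} = 0.0 + 0.2*5.0 = 1.0
Step 2: y^k = 1.0, reduced costs: (9.0, 6.0)
  x^k = (0.0, 0.0), subgradient = b - a^T x = 5.0
  y^{k+1} = 1.0 + 0.2*5.0 = 2.0
Dual objective at y_2 = 2.0: reduced costs (5.0, 0.0), box minimizer x = (0.0, 0.0)
g(y_2) = b*y + (c1 - a1*y)*x1 + (c2 - a2*y)*x2 = 5*2.0 + 5.0*0.0 + 0.0*0.0 = 10.0 + 0.0 + 0.0 = 10.0


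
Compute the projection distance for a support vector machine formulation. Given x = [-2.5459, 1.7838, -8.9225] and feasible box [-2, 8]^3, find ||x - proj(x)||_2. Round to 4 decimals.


Project each component onto [-2, 8].
clip(-2.5459) = -2.0, clip(1.7838) = 1.7838, clip(-8.9225) = -2.0
Projection = [-2.0, 1.7838, -2.0]
Squared diffs: [0.298, 0.0, 47.921]
Distance = sqrt(48.219) = 6.944


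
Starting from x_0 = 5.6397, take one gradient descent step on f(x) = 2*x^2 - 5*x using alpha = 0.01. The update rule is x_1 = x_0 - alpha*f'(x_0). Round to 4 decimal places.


We compute the gradient at x_0 and apply the update.
f'(x) = 4*x - 5
f'(5.6397) = 4*5.6397 - 5 = 17.5588
x_1 = 5.6397 - 0.01*17.5588 = 5.4641


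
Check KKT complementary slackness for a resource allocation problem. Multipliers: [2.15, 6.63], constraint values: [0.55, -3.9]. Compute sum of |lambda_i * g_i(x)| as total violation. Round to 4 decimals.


KKT complementary slackness check:
lambda_1 * g_1 = 2.15 * 0.55 = 1.1825
lambda_2 * g_2 = 6.63 * -3.9 = -25.857
Total violation = 1.1825 + 25.857 = 27.0395


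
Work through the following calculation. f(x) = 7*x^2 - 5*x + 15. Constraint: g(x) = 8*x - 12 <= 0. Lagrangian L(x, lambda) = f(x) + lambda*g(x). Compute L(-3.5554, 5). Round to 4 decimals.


Step 1: Evaluate f(x).
f(-3.5554) = 7*(-3.5554)^2 - 5*(-3.5554) + 15 = 121.2631
Step 2: Evaluate g(x).
g(-3.5554) = 8*-3.5554 - 12 = -40.4432
Step 3: Compute Lagrangian.
L = 121.2631 + 5*-40.4432 = -80.9529


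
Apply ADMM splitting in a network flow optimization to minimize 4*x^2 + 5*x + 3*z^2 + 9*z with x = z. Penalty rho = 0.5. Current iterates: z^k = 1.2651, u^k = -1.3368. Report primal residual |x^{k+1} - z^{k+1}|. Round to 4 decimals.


ADMM iteration with rho = 0.5, z^k = 1.2651, u^k = -1.3368
Step 1: x-update.
Minimize 4*x^2 + 5*x + (0.5/2)*(x - 1.2651 - 1.3368)^2
FOC: (2*4 + 0.5)*x = -5 + 0.5*(1.2651 + 1.3368)
x^{k+1} = -0.4352
Step 2: z-update.
Minimize 3*z^2 + 9*z + (0.5/2)*(-0.4352 - z - 1.3368)^2
FOC: (2*3 + 0.5)*z = -9 + 0.5*(-0.4352 - 1.3368)
z^{k+1} = -1.5209
Step 3: u-update.
u^{k+1} = -1.3368 - 0.4352 + 1.5209 = -0.2511
Step 4: Primal residual = |-0.4352 + 1.5209| = 1.0857


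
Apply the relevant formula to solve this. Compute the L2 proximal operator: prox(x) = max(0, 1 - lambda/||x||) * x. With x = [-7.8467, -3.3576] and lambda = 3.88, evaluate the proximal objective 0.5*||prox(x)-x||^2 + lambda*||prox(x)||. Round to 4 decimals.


Step 1: Compute ||x||.
||x|| = 8.5349
Step 2: Compute scaling factor.
scale = max(0, 1 - 3.88/8.5349) = 0.5454
Step 3: prox(x) = [-4.2796, -1.8312]
||prox(x)|| = 4.6549
Step 4: Proximal objective.
0.5*||prox-x||^2 = 7.5272
lambda*||prox|| = 18.061
Total = 25.5881


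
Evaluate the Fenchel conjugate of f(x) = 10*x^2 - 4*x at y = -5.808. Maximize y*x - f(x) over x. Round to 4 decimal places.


f*(y) = sup_x {y*x - a*x^2 - b*x} = sup_x {(y-b)*x - a*x^2}
FOC: (y - b) - 2a*x = 0 => x* = (y - b)/(2a)
x* = (-5.808 + 4)/(2*10) = -0.0904
f*(-5.808) = (y-b)^2/(4a) = (-5.808 + 4)^2/(4*10)
= 3.2689/40 = 0.0817


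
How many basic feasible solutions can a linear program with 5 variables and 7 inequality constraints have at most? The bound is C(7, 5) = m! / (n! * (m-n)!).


Each vertex corresponds to some choice of n active constraints out of m, so the number of vertices is at most C(m, n) = m! / (n!(m-n)!).
m = 7, n = 5
Numerator: 7 * 6 * 5 * 4 * 3
Denominator: 5! = 120
C(7, 5) = 21


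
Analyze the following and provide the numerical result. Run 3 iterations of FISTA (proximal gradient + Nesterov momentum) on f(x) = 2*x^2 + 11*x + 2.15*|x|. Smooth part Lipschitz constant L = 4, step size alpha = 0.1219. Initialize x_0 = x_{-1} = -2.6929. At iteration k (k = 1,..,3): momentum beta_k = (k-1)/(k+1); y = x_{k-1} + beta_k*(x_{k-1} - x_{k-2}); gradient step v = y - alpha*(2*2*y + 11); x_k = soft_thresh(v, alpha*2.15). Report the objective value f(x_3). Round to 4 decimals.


FISTA on f(x) = 2*x^2 + 11*x + 2.15*|x|
L = 4, alpha = 0.1219
Iteration 1: beta = 0.0, y = -2.6929 + 0.0*(-2.6929 + 2.6929) = -2.6929
  grad(y) = 0.2284, v = y - alpha*grad = -2.7207
  prox(v) = soft_thresh(-2.7207, 0.2621) = -2.4587
Iteration 2: beta = 0.3333, y = -2.4587 + 0.3333*(-2.4587 + 2.6929) = -2.3806
  grad(y) = 1.4777, v = y - alpha*grad = -2.5607
  prox(v) = soft_thresh(-2.5607, 0.2621) = -2.2986
Iteration 3: beta = 0.5, y = -2.2986 + 0.5*(-2.2986 + 2.4587) = -2.2186
  grad(y) = 2.1256, v = y - alpha*grad = -2.4777
  prox(v) = soft_thresh(-2.4777, 0.2621) = -2.2156
f(x_3) = 2*(-2.2156)^2 + 11*(-2.2156) + 2.15*|-2.2156| = -9.7903


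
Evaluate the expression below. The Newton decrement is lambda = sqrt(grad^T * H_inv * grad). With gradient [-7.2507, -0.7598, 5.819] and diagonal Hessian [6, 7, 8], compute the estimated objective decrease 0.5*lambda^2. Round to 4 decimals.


Step 1: H is diagonal, so H^(-1) * g = [-1.2085, -0.1085, 0.7274].
Step 2: g^T H^(-1) g = sum_i g_i^2 / H_ii
  = (-7.2507)^2/6 + (-0.7598)^2/7 + (5.819)^2/8
  = 8.7621 + 0.0825 + 4.2326 = 13.0772
Step 3: Objective decrease = 0.5 * g^T H^(-1) g = 6.5386


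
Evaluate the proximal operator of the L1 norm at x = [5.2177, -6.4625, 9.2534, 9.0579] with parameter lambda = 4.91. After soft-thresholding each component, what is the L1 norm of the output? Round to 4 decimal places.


Soft-thresholding with lambda = 4.91:
prox(5.2177) = sign(5.2177)*max(|5.2177| - 4.91, 0) = 0.3077
prox(-6.4625) = sign(-6.4625)*max(|-6.4625| - 4.91, 0) = -1.5525
prox(9.2534) = sign(9.2534)*max(|9.2534| - 4.91, 0) = 4.3434
prox(9.0579) = sign(9.0579)*max(|9.0579| - 4.91, 0) = 4.1479
prox(x) = [0.3077, -1.5525, 4.3434, 4.1479]
||prox(x)||_1 = 0.3077 + 1.5525 + 4.3434 + 4.1479 = 10.3515


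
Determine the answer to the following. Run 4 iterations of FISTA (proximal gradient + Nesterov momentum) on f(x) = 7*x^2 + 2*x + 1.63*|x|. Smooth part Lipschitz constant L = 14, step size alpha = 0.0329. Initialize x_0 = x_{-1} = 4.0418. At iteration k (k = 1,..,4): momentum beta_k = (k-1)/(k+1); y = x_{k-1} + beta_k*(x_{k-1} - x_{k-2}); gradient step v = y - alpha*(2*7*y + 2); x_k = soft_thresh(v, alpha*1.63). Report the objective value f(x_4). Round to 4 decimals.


FISTA on f(x) = 7*x^2 + 2*x + 1.63*|x|
L = 14, alpha = 0.0329
Iteration 1: beta = 0.0, y = 4.0418 + 0.0*(4.0418 - 4.0418) = 4.0418
  grad(y) = 58.5852, v = y - alpha*grad = 2.1143
  prox(v) = soft_thresh(2.1143, 0.0536) = 2.0607
Iteration 2: beta = 0.3333, y = 2.0607 + 0.3333*(2.0607 - 4.0418) = 1.4004
  grad(y) = 21.605, v = y - alpha*grad = 0.6896
  prox(v) = soft_thresh(0.6896, 0.0536) = 0.6359
Iteration 3: beta = 0.5, y = 0.6359 + 0.5*(0.6359 - 2.0607) = -0.0765
  grad(y) = 0.9294, v = y - alpha*grad = -0.107
  prox(v) = soft_thresh(-0.107, 0.0536) = -0.0534
Iteration 4: beta = 0.6, y = -0.0534 + 0.6*(-0.0534 - 0.6359) = -0.467
  grad(y) = -4.5384, v = y - alpha*grad = -0.3177
  prox(v) = soft_thresh(-0.3177, 0.0536) = -0.2641
f(x_4) = 7*(-0.2641)^2 + 2*(-0.2641) + 1.63*|-0.2641| = 0.3905


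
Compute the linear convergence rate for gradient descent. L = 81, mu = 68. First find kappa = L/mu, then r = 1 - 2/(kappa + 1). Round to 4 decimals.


Step 1: Compute the condition number.
kappa = L/mu = 81/68 = 1.1912
Step 2: Compute the convergence rate.
r = 1 - 2/(kappa + 1) = 1 - 2*mu/(L + mu) = (L - mu)/(L + mu) = 13/149 = 0.0872


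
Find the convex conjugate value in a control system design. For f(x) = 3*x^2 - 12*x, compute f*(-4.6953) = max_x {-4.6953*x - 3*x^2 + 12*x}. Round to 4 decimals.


f*(y) = sup_x {y*x - a*x^2 - b*x} = sup_x {(y-b)*x - a*x^2}
FOC: (y - b) - 2a*x = 0 => x* = (y - b)/(2a)
x* = (-4.6953 + 12)/(2*3) = 1.2175
f*(-4.6953) = (y-b)^2/(4a) = (-4.6953 + 12)^2/(4*3)
= 53.3586/12 = 4.4466


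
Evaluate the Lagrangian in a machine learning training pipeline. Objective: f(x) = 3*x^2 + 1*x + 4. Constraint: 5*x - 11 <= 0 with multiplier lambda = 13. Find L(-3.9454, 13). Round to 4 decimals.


Step 1: Evaluate f(x).
f(-3.9454) = 3*(-3.9454)^2 + 1*(-3.9454) + 4 = 46.7531
Step 2: Evaluate g(x).
g(-3.9454) = 5*-3.9454 - 11 = -30.727
Step 3: Compute Lagrangian.
L = 46.7531 + 13*-30.727 = -352.6979


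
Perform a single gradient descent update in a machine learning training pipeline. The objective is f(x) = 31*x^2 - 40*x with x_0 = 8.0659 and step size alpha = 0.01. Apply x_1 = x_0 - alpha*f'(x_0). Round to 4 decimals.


We compute the gradient at x_0 and apply the update.
f'(x) = 62*x - 40
f'(8.0659) = 62*8.0659 - 40 = 460.0858
x_1 = 8.0659 - 0.01*460.0858 = 3.465


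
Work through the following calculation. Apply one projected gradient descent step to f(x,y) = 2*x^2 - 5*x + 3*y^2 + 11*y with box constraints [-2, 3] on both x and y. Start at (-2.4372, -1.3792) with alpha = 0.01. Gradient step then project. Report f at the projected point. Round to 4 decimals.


Step 1: Compute gradient at (-2.4372, -1.3792).
grad_x = 2*2*-2.4372 - 5 = -14.7488
grad_y = 2*3*-1.3792 + 11 = 2.7248
Step 2: Gradient step.
x_raw = -2.4372 - 0.01*-14.7488 = -2.2897
y_raw = -1.3792 - 0.01*2.7248 = -1.4064
Step 3: Project onto [-2, 3].
x_proj = clip(-2.2897) = -2.0
y_proj = clip(-1.4064) = -1.4064
Step 4: Evaluate f.
f(-2.0, -1.4064) = 8.4634


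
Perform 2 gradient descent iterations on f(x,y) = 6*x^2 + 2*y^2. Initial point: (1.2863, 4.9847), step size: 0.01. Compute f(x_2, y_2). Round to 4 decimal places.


Gradient descent on f(x,y) = 6*x^2 + 2*y^2.
Starting point: (1.2863, 4.9847), alpha = 0.01
Step 1: grad_x = 2*6*1.2863 = 15.4356, grad_y = 2*2*4.9847 = 19.9388
  x_1 = 1.2863 - 0.01*15.4356 = 1.1319
  y_1 = 4.9847 - 0.01*19.9388 = 4.7853
Step 2: grad_x = 2*6*1.1319 = 13.5833, grad_y = 2*2*4.7853 = 19.1412
  x_2 = 1.1319 - 0.01*13.5833 = 0.9961
  y_2 = 4.7853 - 0.01*19.1412 = 4.5939
f(0.9961, 4.5939) = 6*0.9961^2 + 2*4.5939^2 = 48.1612


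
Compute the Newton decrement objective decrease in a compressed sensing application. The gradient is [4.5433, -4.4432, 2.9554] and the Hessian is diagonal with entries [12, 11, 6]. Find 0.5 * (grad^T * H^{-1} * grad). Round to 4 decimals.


Step 1: H is diagonal, so H^(-1) * g = [0.3786, -0.4039, 0.4926].
Step 2: g^T H^(-1) g = sum_i g_i^2 / H_ii
  = (4.5433)^2/12 + (-4.4432)^2/11 + (2.9554)^2/6
  = 1.7201 + 1.7947 + 1.4557 = 4.9706
Step 3: Objective decrease = 0.5 * g^T H^(-1) g = 2.4853


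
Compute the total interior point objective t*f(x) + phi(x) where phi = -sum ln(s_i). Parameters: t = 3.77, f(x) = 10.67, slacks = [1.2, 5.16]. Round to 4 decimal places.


Step 1: Compute log-barrier.
ln values: [0.1823, 1.6409]
phi = -(0.1823 + 1.6409) = -1.8233
Step 2: Compute augmented objective.
t*f(x) = 3.77*10.67 = 40.2259
Total = 40.2259 - 1.8233 = 38.4026


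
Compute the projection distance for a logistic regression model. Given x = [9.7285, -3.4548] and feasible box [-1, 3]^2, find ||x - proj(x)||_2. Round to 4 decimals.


Project each component onto [-1, 3].
clip(9.7285) = 3.0, clip(-3.4548) = -1.0
Projection = [3.0, -1.0]
Squared diffs: [45.2727, 6.026]
Distance = sqrt(51.2987) = 7.1623


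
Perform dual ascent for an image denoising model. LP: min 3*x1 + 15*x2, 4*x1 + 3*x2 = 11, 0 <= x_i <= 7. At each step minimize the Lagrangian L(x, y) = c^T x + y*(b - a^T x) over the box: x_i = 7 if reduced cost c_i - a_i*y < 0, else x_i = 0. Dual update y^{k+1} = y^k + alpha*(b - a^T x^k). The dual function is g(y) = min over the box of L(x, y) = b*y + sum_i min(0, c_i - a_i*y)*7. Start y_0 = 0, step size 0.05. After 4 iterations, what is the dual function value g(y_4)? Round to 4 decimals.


Dual ascent for LP: min 3*x1 + 15*x2, 4*x1 + 3*x2 = 11, 0 <= x_i <= 7
Step 1: y^k = 0.0, reduced costs: (3.0, 15.0)
  x^k = (0.0, 0.0), subgradient = b - a^T x = 11.0
  y^{k+1} = 0.0 + 0.05*11.0 = 0.55
Step 2: y^k = 0.55, reduced costs: (0.8, 13.35)
  x^k = (0.0, 0.0), subgradient = b - a^T x = 11.0
  y^{k+1} = 0.55 + 0.05*11.0 = 1.1
Step 3: y^k = 1.1, reduced costs: (-1.4, 11.7)
  x^k = (7.0, 0.0), subgradient = b - a^T x = -17.0
  y^{k+1} = 1.1 + 0.05*-17.0 = 0.25
Step 4: y^k = 0.25, reduced costs: (2.0, 14.25)
  x^k = (0.0, 0.0), subgradient = b - a^T x = 11.0
  y^{k+1} = 0.25 + 0.05*11.0 = 0.8
Dual objective at y_4 = 0.8: reduced costs (-0.2, 12.6), box minimizer x = (7.0, 0.0)
g(y_4) = b*y + (c1 - a1*y)*x1 + (c2 - a2*y)*x2 = 11*0.8 + (-0.2)*7.0 + 12.6*0.0 = 8.8 - 1.4 + 0.0 = 7.4


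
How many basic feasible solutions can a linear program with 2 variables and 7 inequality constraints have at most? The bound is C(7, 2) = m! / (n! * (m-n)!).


Each vertex corresponds to some choice of n active constraints out of m, so the number of vertices is at most C(m, n) = m! / (n!(m-n)!).
m = 7, n = 2
Numerator: 7 * 6
Denominator: 2! = 2
C(7, 2) = 21


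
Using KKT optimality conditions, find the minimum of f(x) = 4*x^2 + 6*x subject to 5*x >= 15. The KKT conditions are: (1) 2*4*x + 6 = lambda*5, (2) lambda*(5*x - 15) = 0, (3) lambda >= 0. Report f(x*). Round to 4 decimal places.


Step 1: Try lambda = 0 (constraint inactive).
x_unc = -6/(2*4) = -0.75
Check: 5*-0.75 = -3.75 < 15 -- violated!
Step 2: Constraint must be active: 5*x = 15
x* = 15/5 = 3.0
lambda = (2*4*3.0 + 6)/5 = 6.0
Step 3: Compute optimal value.
f(x*) = 4*3.0^2 + 6*3.0 = 54.0


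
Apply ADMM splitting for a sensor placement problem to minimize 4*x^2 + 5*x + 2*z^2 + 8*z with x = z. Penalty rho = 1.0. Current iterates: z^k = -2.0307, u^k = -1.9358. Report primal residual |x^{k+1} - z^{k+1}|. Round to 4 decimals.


ADMM iteration with rho = 1.0, z^k = -2.0307, u^k = -1.9358
Step 1: x-update.
Minimize 4*x^2 + 5*x + (1.0/2)*(x + 2.0307 - 1.9358)^2
FOC: (2*4 + 1.0)*x = -5 + 1.0*(-2.0307 + 1.9358)
x^{k+1} = -0.5661
Step 2: z-update.
Minimize 2*z^2 + 8*z + (1.0/2)*(-0.5661 - z - 1.9358)^2
FOC: (2*2 + 1.0)*z = -8 + 1.0*(-0.5661 - 1.9358)
z^{k+1} = -2.1004
Step 3: u-update.
u^{k+1} = -1.9358 - 0.5661 + 2.1004 = -0.4015
Step 4: Primal residual = |-0.5661 + 2.1004| = 1.5343


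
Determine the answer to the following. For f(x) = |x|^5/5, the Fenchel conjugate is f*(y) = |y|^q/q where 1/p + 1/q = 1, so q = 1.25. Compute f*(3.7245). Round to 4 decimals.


The conjugate exponent q satisfies 1/p + 1/q = 1.
p = 5, so q = 5/(5 - 1) = 1.25
|y|^q = 3.7245^1.25 = 5.1741
f*(3.7245) = 5.1741 / 1.25 = 4.1393


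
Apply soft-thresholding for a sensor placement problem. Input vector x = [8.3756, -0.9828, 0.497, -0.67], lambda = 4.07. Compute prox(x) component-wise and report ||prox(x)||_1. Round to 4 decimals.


Soft-thresholding with lambda = 4.07:
prox(8.3756) = sign(8.3756)*max(|8.3756| - 4.07, 0) = 4.3056
prox(-0.9828) = sign(-0.9828)*max(|-0.9828| - 4.07, 0) = 0.0
prox(0.497) = sign(0.497)*max(|0.497| - 4.07, 0) = 0.0
prox(-0.67) = sign(-0.67)*max(|-0.67| - 4.07, 0) = 0.0
prox(x) = [4.3056, 0.0, 0.0, 0.0]
||prox(x)||_1 = 4.3056 + 0.0 + 0.0 + 0.0 = 4.3056


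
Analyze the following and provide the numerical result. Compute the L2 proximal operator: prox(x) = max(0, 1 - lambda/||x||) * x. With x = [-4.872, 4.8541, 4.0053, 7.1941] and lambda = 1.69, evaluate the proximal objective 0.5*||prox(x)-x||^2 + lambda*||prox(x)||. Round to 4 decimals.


Step 1: Compute ||x||.
||x|| = 10.7283
Step 2: Compute scaling factor.
scale = max(0, 1 - 1.69/10.7283) = 0.8425
Step 3: prox(x) = [-4.1045, 4.0894, 3.3744, 6.0608]
||prox(x)|| = 9.0383
Step 4: Proximal objective.
0.5*||prox-x||^2 = 1.4281
lambda*||prox|| = 15.2747
Total = 16.7028


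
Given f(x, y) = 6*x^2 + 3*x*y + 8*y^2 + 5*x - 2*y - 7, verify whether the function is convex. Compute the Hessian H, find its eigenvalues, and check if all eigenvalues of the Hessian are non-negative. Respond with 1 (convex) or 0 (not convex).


The Hessian of f(x,y) = 6*x^2 + 3*x*y + 8*y^2 + 5*x - 2*y - 7 is:
H = [[12, 3], [3, 16]]
Trace = 12 + 16 = 28
Determinant = 12*16 - (3)^2 = 183
Discriminant = (28)^2 - 4*183 = 52.0
Eigenvalues: lambda_1 = 10.3944, lambda_2 = 17.6056
The function is convex.

1


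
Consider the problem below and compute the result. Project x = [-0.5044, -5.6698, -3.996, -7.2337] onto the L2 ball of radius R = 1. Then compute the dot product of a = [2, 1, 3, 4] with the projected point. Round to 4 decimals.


Step 1: Compute ||x|| (intermediates to 6 decimals).
||x|| = sqrt((-0.5044)^2 + (-5.6698)^2 + (-3.996)^2 + (-7.2337)^2) = 10.034714
Step 2: Project.
Since ||x|| > R, scale = R/||x|| = 1/10.034714 = 0.099654, proj(x) = scale * x
proj(x) = [-0.050265, -0.565018, -0.398217, -0.720867]
Step 3: Dot product.
a^T * proj(x) = 2*(-0.050265) + 1*(-0.565018) + 3*(-0.398217) + 4*(-0.720867) = -4.7437


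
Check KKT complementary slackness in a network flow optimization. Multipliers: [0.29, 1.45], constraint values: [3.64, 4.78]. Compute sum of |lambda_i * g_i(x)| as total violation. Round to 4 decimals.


KKT complementary slackness check:
lambda_1 * g_1 = 0.29 * 3.64 = 1.0556
lambda_2 * g_2 = 1.45 * 4.78 = 6.931
Total violation = 1.0556 + 6.931 = 7.9866


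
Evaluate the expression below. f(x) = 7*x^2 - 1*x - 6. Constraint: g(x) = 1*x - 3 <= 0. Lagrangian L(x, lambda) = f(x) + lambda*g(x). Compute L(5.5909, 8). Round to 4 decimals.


Step 1: Evaluate f(x).
f(5.5909) = 7*5.5909^2 - 1*5.5909 - 6 = 207.2162
Step 2: Evaluate g(x).
g(5.5909) = 1*5.5909 - 3 = 2.5909
Step 3: Compute Lagrangian.
L = 207.2162 + 8*2.5909 = 227.9434


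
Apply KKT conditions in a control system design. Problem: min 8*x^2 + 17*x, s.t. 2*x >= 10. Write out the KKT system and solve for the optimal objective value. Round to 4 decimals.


Step 1: Try lambda = 0 (constraint inactive).
x_unc = -17/(2*8) = -1.0625
Check: 2*-1.0625 = -2.125 < 10 -- violated!
Step 2: Constraint must be active: 2*x = 10
x* = 10/2 = 5.0
lambda = (2*8*5.0 + 17)/2 = 48.5
Step 3: Compute optimal value.
f(x*) = 8*5.0^2 + 17*5.0 = 285.0


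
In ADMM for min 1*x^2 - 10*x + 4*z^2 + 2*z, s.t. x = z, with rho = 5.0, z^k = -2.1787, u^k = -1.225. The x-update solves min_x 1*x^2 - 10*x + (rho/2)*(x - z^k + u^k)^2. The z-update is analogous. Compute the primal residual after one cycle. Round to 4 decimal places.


ADMM iteration with rho = 5.0, z^k = -2.1787, u^k = -1.225
Step 1: x-update.
Minimize 1*x^2 - 10*x + (5.0/2)*(x + 2.1787 - 1.225)^2
FOC: (2*1 + 5.0)*x = 10 + 5.0*(-2.1787 + 1.225)
x^{k+1} = 0.7474
Step 2: z-update.
Minimize 4*z^2 + 2*z + (5.0/2)*(0.7474 - z - 1.225)^2
FOC: (2*4 + 5.0)*z = -2 + 5.0*(0.7474 - 1.225)
z^{k+1} = -0.3376
Step 3: u-update.
u^{k+1} = -1.225 + 0.7474 + 0.3376 = -0.1401
Step 4: Primal residual = |0.7474 + 0.3376| = 1.0849


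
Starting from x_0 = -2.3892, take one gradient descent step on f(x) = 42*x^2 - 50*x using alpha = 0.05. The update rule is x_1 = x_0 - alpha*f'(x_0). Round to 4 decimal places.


We compute the gradient at x_0 and apply the update.
f'(x) = 84*x - 50
f'(-2.3892) = 84*-2.3892 - 50 = -250.6928
x_1 = -2.3892 - 0.05*-250.6928 = 10.1454


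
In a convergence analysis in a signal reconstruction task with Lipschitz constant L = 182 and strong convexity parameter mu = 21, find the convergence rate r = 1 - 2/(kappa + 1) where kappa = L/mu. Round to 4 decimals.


Step 1: Compute the condition number.
kappa = L/mu = 182/21 = 8.6667
Step 2: Compute the convergence rate.
r = 1 - 2/(kappa + 1) = 1 - 2*mu/(L + mu) = (L - mu)/(L + mu) = 161/203 = 0.7931


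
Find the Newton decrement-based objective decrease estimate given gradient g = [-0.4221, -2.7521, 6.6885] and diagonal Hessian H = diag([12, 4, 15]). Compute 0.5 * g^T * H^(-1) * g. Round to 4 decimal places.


Step 1: H is diagonal, so H^(-1) * g = [-0.0352, -0.688, 0.4459].
Step 2: g^T H^(-1) g = sum_i g_i^2 / H_ii
  = (-0.4221)^2/12 + (-2.7521)^2/4 + (6.6885)^2/15
  = 0.0148 + 1.8935 + 2.9824 = 4.8908
Step 3: Objective decrease = 0.5 * g^T H^(-1) g = 2.4454


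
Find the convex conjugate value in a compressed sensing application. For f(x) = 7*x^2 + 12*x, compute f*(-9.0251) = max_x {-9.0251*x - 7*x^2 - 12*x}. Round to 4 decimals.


f*(y) = sup_x {y*x - a*x^2 - b*x} = sup_x {(y-b)*x - a*x^2}
FOC: (y - b) - 2a*x = 0 => x* = (y - b)/(2a)
x* = (-9.0251 - 12)/(2*7) = -1.5018
f*(-9.0251) = (y-b)^2/(4a) = (-9.0251 - 12)^2/(4*7)
= 442.0548/28 = 15.7877


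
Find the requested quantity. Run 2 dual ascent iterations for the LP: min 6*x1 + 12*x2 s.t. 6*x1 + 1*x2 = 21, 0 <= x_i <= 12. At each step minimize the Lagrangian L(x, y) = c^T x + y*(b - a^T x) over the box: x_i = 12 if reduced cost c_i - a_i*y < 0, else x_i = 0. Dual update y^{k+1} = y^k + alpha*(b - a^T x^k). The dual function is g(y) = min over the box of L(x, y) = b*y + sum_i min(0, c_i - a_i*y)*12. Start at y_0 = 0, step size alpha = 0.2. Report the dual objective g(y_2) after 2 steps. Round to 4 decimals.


Dual ascent for LP: min 6*x1 + 12*x2, 6*x1 + 1*x2 = 21, 0 <= x_i <= 12
Step 1: y^k = 0.0, reduced costs: (6.0, 12.0)
  x^k = (0.0, 0.0), subgradient = b - a^T x = 21.0
  y^{k+1} = 0.0 + 0.2*21.0 = 4.2
Step 2: y^k = 4.2, reduced costs: (-19.2, 7.8)
  x^k = (12.0, 0.0), subgradient = b - a^T x = -51.0
  y^{k+1} = 4.2 + 0.2*-51.0 = -6.0
Dual objective at y_2 = -6.0: reduced costs (42.0, 18.0), box minimizer x = (0.0, 0.0)
g(y_2) = b*y + (c1 - a1*y)*x1 + (c2 - a2*y)*x2 = 21*(-6.0) + 42.0*0.0 + 18.0*0.0 = -126.0 + 0.0 + 0.0 = -126.0


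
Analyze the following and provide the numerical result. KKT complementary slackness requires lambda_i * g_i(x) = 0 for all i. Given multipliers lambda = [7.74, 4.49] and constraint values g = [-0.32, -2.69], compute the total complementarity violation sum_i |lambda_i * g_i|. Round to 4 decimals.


KKT complementary slackness check:
lambda_1 * g_1 = 7.74 * -0.32 = -2.4768
lambda_2 * g_2 = 4.49 * -2.69 = -12.0781
Total violation = 2.4768 + 12.0781 = 14.5549


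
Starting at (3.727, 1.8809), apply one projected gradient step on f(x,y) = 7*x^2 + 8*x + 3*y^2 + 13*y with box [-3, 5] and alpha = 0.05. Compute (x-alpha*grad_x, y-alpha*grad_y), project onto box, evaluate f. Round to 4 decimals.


Step 1: Compute gradient at (3.727, 1.8809).
grad_x = 2*7*3.727 + 8 = 60.178
grad_y = 2*3*1.8809 + 13 = 24.2854
Step 2: Gradient step.
x_raw = 3.727 - 0.05*60.178 = 0.7181
y_raw = 1.8809 - 0.05*24.2854 = 0.6666
Step 3: Project onto [-3, 5].
x_proj = clip(0.7181) = 0.7181
y_proj = clip(0.6666) = 0.6666
Step 4: Evaluate f.
f(0.7181, 0.6666) = 19.3538


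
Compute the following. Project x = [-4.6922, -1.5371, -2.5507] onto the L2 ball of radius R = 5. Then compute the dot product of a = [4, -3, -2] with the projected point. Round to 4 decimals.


Step 1: Compute ||x|| (intermediates to 6 decimals).
||x|| = sqrt((-4.6922)^2 + (-1.5371)^2 + (-2.5507)^2) = 5.557471
Step 2: Project.
Since ||x|| > R, scale = R/||x|| = 5/5.557471 = 0.89969, proj(x) = scale * x
proj(x) = [-4.221525, -1.382913, -2.294839]
Step 3: Dot product.
a^T * proj(x) = 4*(-4.221525) - 3*(-1.382913) - 2*(-2.294839) = -8.1477


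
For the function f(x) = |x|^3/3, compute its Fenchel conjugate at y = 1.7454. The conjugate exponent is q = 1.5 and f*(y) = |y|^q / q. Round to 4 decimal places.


The conjugate exponent q satisfies 1/p + 1/q = 1.
p = 3, so q = 3/(3 - 1) = 1.5
|y|^q = 1.7454^1.5 = 2.3059
f*(1.7454) = 2.3059 / 1.5 = 1.5373


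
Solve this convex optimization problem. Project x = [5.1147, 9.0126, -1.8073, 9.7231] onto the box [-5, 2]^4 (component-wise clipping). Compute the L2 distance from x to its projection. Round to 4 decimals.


Project each component onto [-5, 2].
clip(5.1147) = 2.0, clip(9.0126) = 2.0, clip(-1.8073) = -1.8073, clip(9.7231) = 2.0
Projection = [2.0, 2.0, -1.8073, 2.0]
Squared diffs: [9.7014, 49.1766, 0.0, 59.6463]
Distance = sqrt(118.5243) = 10.8869


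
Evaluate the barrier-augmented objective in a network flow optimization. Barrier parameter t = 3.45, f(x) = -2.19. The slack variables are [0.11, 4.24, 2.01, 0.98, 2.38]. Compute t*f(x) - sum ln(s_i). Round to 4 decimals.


Step 1: Compute log-barrier.
ln values: [-2.2073, 1.4446, 0.6981, -0.0202, 0.8671]
phi = -(-2.2073 + 1.4446 + 0.6981 - 0.0202 + 0.8671) = -0.7823
Step 2: Compute augmented objective.
t*f(x) = 3.45*-2.19 = -7.5555
Total = -7.5555 - 0.7823 = -8.3378


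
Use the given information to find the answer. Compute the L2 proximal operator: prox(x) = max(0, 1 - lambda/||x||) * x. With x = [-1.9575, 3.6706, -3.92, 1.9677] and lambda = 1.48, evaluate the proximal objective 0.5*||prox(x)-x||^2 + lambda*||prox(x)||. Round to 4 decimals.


Step 1: Compute ||x||.
||x|| = 6.0451
Step 2: Compute scaling factor.
scale = max(0, 1 - 1.48/6.0451) = 0.7552
Step 3: prox(x) = [-1.4783, 2.7719, -2.9603, 1.486]
||prox(x)|| = 4.5651
Step 4: Proximal objective.
0.5*||prox-x||^2 = 1.0952
lambda*||prox|| = 6.7563
Total = 7.8516


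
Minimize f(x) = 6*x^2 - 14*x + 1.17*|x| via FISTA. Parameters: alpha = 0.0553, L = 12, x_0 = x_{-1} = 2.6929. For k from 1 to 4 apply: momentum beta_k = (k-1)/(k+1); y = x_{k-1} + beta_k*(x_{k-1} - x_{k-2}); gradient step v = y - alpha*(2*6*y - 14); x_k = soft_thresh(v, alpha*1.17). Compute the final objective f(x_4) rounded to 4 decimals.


FISTA on f(x) = 6*x^2 - 14*x + 1.17*|x|
L = 12, alpha = 0.0553
Iteration 1: beta = 0.0, y = 2.6929 + 0.0*(2.6929 - 2.6929) = 2.6929
  grad(y) = 18.3148, v = y - alpha*grad = 1.6801
  prox(v) = soft_thresh(1.6801, 0.0647) = 1.6154
Iteration 2: beta = 0.3333, y = 1.6154 + 0.3333*(1.6154 - 2.6929) = 1.2562
  grad(y) = 1.0746, v = y - alpha*grad = 1.1968
  prox(v) = soft_thresh(1.1968, 0.0647) = 1.1321
Iteration 3: beta = 0.5, y = 1.1321 + 0.5*(1.1321 - 1.6154) = 0.8904
  grad(y) = -3.3147, v = y - alpha*grad = 1.0737
  prox(v) = soft_thresh(1.0737, 0.0647) = 1.009
Iteration 4: beta = 0.6, y = 1.009 + 0.6*(1.009 - 1.1321) = 0.9352
  grad(y) = -2.7774, v = y - alpha*grad = 1.0888
  prox(v) = soft_thresh(1.0888, 0.0647) = 1.0241
f(x_4) = 6*1.0241^2 - 14*1.0241 + 1.17*|1.0241| = -6.8465


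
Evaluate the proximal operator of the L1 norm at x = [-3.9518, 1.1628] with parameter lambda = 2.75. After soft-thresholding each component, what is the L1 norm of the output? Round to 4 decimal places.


Soft-thresholding with lambda = 2.75:
prox(-3.9518) = sign(-3.9518)*max(|-3.9518| - 2.75, 0) = -1.2018
prox(1.1628) = sign(1.1628)*max(|1.1628| - 2.75, 0) = 0.0
prox(x) = [-1.2018, 0.0]
||prox(x)||_1 = 1.2018 + 0.0 = 1.2018


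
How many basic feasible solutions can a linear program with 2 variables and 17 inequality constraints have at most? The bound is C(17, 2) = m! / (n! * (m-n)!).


Each vertex corresponds to some choice of n active constraints out of m, so the number of vertices is at most C(m, n) = m! / (n!(m-n)!).
m = 17, n = 2
Numerator: 17 * 16
Denominator: 2! = 2
C(17, 2) = 136


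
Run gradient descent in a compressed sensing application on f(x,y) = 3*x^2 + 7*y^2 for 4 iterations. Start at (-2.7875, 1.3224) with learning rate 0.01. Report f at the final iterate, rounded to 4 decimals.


Gradient descent on f(x,y) = 3*x^2 + 7*y^2.
Starting point: (-2.7875, 1.3224), alpha = 0.01
Step 1: grad_x = 2*3*-2.7875 = -16.725, grad_y = 2*7*1.3224 = 18.5136
  x_1 = -2.7875 - 0.01*-16.725 = -2.6203
  y_1 = 1.3224 - 0.01*18.5136 = 1.1373
Step 2: grad_x = 2*3*-2.6203 = -15.7215, grad_y = 2*7*1.1373 = 15.9217
  x_2 = -2.6203 - 0.01*-15.7215 = -2.463
  y_2 = 1.1373 - 0.01*15.9217 = 0.978
Step 3: grad_x = 2*3*-2.463 = -14.7782, grad_y = 2*7*0.978 = 13.6927
  x_3 = -2.463 - 0.01*-14.7782 = -2.3153
  y_3 = 0.978 - 0.01*13.6927 = 0.8411
Step 4: grad_x = 2*3*-2.3153 = -13.8915, grad_y = 2*7*0.8411 = 11.7757
  x_4 = -2.3153 - 0.01*-13.8915 = -2.1763
  y_4 = 0.8411 - 0.01*11.7757 = 0.7234
f(-2.1763, 0.7234) = 3*(-2.1763)^2 + 7*0.7234^2 = 17.8721


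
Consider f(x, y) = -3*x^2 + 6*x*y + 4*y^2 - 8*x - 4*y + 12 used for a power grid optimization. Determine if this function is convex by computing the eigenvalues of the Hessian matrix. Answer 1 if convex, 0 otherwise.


The Hessian of f(x,y) = -3*x^2 + 6*x*y + 4*y^2 - 8*x - 4*y + 12 is:
H = [[-6, 6], [6, 8]]
Trace = -6 + 8 = 2
Determinant = -6*8 - (6)^2 = -84
Discriminant = (2)^2 - 4*-84 = 340.0
Eigenvalues: lambda_1 = -8.2195, lambda_2 = 10.2195
The function is not convex.

0
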